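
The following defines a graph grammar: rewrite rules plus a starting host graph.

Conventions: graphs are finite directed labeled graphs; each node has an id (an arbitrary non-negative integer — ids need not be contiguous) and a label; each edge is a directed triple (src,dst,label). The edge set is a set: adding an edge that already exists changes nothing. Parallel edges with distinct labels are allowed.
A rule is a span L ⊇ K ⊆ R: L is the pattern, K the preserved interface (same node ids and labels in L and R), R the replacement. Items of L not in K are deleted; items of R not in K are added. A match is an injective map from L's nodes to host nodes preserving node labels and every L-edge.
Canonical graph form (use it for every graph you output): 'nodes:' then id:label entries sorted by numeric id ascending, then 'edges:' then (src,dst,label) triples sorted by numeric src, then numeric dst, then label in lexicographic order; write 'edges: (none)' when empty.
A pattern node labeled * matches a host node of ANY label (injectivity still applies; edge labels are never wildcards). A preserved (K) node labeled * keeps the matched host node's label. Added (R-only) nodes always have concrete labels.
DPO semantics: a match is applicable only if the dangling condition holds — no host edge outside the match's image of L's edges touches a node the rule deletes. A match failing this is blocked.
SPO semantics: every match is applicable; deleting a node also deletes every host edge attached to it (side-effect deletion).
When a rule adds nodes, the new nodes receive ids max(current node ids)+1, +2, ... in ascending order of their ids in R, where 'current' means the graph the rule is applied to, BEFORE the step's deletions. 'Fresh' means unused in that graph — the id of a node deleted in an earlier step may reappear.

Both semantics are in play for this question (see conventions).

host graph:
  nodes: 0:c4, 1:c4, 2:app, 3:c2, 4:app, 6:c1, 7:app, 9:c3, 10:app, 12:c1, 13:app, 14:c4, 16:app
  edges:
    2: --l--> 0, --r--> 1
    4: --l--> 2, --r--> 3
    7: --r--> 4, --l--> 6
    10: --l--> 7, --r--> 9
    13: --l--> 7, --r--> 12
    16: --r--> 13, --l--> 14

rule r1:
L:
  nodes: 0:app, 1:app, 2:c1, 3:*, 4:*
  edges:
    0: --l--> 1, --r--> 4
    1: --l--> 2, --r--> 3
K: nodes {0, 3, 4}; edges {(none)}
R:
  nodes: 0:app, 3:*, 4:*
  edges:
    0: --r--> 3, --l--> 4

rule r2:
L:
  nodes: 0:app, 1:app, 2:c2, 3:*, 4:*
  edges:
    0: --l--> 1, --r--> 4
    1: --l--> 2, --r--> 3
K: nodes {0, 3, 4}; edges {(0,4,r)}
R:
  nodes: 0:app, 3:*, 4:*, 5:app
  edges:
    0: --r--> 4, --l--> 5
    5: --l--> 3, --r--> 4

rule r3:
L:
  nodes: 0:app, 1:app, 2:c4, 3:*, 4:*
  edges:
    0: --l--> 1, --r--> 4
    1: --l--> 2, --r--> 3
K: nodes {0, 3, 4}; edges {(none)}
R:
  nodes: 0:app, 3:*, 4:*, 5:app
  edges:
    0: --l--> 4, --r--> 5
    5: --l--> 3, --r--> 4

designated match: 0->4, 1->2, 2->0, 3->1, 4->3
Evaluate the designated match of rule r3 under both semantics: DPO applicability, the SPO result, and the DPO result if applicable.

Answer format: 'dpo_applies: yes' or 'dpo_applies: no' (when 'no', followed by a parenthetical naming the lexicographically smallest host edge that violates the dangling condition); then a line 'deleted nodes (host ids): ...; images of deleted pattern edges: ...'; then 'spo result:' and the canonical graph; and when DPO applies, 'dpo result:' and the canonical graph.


dpo_applies: yes
deleted nodes (host ids): 0, 2; images of deleted pattern edges: (2,0,l); (2,1,r); (4,2,l); (4,3,r)
spo result:
nodes: 1:c4, 3:c2, 4:app, 6:c1, 7:app, 9:c3, 10:app, 12:c1, 13:app, 14:c4, 16:app, 17:app
edges: (4,3,l); (4,17,r); (7,4,r); (7,6,l); (10,7,l); (10,9,r); (13,7,l); (13,12,r); (16,13,r); (16,14,l); (17,1,l); (17,3,r)
dpo result:
nodes: 1:c4, 3:c2, 4:app, 6:c1, 7:app, 9:c3, 10:app, 12:c1, 13:app, 14:c4, 16:app, 17:app
edges: (4,3,l); (4,17,r); (7,4,r); (7,6,l); (10,7,l); (10,9,r); (13,7,l); (13,12,r); (16,13,r); (16,14,l); (17,1,l); (17,3,r)


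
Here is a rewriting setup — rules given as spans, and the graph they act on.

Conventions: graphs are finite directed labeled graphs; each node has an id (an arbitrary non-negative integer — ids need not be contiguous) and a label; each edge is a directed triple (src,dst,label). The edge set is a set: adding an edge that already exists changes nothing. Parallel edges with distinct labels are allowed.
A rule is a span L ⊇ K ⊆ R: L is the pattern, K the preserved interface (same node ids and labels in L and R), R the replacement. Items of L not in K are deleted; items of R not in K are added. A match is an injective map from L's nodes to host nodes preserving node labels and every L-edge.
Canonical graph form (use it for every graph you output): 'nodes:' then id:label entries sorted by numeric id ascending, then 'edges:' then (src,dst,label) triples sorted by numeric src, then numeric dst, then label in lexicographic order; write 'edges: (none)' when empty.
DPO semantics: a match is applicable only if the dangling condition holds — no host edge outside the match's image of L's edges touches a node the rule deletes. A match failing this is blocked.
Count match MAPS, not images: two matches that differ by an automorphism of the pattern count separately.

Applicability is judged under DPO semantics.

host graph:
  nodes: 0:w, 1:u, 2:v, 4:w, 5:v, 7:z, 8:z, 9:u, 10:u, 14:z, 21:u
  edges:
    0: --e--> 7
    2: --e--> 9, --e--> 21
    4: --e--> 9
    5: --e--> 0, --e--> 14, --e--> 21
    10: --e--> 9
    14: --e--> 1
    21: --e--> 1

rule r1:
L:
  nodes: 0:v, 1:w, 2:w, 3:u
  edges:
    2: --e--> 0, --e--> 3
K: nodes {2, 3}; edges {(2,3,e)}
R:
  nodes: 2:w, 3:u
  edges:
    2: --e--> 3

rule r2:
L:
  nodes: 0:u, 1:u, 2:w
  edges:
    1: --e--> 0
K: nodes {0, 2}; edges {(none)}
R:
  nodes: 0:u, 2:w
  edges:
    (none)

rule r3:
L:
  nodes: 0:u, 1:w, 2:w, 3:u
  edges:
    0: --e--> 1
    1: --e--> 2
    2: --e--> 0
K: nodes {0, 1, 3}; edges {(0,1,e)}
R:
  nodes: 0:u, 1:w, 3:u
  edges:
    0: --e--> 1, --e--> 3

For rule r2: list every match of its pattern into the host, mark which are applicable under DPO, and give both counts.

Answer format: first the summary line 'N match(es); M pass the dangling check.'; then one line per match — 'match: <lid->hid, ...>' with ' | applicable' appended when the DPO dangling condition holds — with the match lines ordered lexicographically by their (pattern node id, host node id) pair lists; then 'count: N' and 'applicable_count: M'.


4 match(es); 2 pass the dangling check.
match: 0->1, 1->21, 2->0
match: 0->1, 1->21, 2->4
match: 0->9, 1->10, 2->0 | applicable
match: 0->9, 1->10, 2->4 | applicable
count: 4
applicable_count: 2


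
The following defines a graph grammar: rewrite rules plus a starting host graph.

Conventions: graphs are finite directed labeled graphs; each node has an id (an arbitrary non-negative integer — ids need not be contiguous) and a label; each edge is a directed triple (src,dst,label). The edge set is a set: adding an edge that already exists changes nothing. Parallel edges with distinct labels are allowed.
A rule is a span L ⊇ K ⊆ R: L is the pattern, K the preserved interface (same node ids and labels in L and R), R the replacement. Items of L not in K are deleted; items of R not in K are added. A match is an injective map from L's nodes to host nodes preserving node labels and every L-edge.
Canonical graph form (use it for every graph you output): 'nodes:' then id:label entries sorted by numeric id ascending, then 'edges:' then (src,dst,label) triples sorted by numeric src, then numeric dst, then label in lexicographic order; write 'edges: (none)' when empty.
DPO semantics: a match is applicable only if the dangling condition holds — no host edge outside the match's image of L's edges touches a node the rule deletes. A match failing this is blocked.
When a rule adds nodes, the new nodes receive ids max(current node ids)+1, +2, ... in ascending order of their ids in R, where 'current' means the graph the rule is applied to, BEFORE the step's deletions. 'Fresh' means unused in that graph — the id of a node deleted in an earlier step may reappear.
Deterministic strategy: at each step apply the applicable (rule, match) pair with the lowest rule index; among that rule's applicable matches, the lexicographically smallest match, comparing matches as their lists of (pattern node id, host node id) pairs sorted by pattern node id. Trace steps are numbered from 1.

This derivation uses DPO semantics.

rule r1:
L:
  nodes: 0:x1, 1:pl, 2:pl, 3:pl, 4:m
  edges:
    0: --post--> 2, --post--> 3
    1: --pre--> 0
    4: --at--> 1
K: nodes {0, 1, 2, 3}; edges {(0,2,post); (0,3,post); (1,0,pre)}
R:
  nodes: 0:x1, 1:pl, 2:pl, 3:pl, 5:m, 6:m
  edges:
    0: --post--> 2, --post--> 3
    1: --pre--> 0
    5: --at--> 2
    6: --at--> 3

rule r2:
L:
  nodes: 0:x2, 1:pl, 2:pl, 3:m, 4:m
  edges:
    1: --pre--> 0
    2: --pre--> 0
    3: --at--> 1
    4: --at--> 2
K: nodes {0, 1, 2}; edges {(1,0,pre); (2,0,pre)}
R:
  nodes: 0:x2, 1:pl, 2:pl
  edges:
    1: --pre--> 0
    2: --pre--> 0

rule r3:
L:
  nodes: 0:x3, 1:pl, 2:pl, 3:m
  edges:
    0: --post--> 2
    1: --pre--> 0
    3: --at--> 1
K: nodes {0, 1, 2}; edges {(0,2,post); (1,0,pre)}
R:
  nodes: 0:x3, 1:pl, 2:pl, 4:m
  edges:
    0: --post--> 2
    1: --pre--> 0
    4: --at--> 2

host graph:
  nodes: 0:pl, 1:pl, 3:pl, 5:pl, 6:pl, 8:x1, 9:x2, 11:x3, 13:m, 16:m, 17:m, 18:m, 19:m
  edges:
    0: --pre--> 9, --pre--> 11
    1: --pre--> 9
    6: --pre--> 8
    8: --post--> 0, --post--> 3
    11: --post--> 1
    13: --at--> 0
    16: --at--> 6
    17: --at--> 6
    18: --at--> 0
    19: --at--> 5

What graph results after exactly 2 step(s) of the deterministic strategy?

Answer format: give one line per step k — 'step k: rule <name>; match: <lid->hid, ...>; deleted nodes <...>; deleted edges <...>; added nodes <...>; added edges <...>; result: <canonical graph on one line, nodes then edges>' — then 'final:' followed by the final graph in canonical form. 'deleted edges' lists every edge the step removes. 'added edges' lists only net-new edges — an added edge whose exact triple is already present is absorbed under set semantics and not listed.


step 1: rule r1; match: 0->8, 1->6, 2->0, 3->3, 4->16; deleted nodes 16; deleted edges (16,6,at); added nodes 20, 21; added edges (20,0,at); (21,3,at); result: nodes: 0:pl, 1:pl, 3:pl, 5:pl, 6:pl, 8:x1, 9:x2, 11:x3, 13:m, 17:m, 18:m, 19:m, 20:m, 21:m edges: (0,9,pre); (0,11,pre); (1,9,pre); (6,8,pre); (8,0,post); (8,3,post); (11,1,post); (13,0,at); (17,6,at); (18,0,at); (19,5,at); (20,0,at); (21,3,at)
step 2: rule r1; match: 0->8, 1->6, 2->0, 3->3, 4->17; deleted nodes 17; deleted edges (17,6,at); added nodes 22, 23; added edges (22,0,at); (23,3,at); result: nodes: 0:pl, 1:pl, 3:pl, 5:pl, 6:pl, 8:x1, 9:x2, 11:x3, 13:m, 18:m, 19:m, 20:m, 21:m, 22:m, 23:m edges: (0,9,pre); (0,11,pre); (1,9,pre); (6,8,pre); (8,0,post); (8,3,post); (11,1,post); (13,0,at); (18,0,at); (19,5,at); (20,0,at); (21,3,at); (22,0,at); (23,3,at)
final:
nodes: 0:pl, 1:pl, 3:pl, 5:pl, 6:pl, 8:x1, 9:x2, 11:x3, 13:m, 18:m, 19:m, 20:m, 21:m, 22:m, 23:m
edges: (0,9,pre); (0,11,pre); (1,9,pre); (6,8,pre); (8,0,post); (8,3,post); (11,1,post); (13,0,at); (18,0,at); (19,5,at); (20,0,at); (21,3,at); (22,0,at); (23,3,at)


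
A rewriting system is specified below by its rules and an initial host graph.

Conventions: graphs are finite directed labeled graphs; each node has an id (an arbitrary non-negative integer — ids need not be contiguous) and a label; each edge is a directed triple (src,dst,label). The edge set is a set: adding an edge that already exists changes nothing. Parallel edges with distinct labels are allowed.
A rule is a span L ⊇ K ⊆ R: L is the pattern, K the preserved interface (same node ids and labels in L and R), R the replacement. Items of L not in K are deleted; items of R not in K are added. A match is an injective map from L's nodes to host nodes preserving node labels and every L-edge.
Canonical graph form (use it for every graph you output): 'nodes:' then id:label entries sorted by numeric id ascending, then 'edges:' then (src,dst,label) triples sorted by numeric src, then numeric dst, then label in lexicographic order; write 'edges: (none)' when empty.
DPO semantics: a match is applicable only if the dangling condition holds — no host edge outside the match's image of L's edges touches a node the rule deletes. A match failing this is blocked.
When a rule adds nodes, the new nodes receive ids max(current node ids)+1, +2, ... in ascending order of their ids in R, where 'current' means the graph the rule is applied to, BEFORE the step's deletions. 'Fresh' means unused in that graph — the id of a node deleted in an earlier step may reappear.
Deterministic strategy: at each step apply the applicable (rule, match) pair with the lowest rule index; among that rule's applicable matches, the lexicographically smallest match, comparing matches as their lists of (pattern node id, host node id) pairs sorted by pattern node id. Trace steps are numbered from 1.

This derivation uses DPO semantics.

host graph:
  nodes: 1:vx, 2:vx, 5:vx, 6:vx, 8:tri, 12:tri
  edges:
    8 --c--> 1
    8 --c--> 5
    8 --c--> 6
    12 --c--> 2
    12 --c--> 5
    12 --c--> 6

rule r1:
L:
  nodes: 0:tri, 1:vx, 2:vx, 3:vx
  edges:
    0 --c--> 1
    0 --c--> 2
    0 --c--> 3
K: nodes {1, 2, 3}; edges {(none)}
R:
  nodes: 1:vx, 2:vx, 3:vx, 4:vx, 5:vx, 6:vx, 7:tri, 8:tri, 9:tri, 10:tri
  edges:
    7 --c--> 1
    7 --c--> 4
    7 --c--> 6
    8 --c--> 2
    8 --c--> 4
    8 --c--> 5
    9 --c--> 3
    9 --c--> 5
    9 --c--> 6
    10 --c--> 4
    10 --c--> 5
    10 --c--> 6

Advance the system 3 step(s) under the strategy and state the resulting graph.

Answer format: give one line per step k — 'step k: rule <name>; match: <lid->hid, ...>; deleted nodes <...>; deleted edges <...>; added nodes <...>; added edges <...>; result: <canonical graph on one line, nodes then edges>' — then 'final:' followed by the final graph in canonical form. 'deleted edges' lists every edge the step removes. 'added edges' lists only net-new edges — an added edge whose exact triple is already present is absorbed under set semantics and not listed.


step 1: rule r1; match: 0->8, 1->1, 2->5, 3->6; deleted nodes 8; deleted edges (8,1,c); (8,5,c); (8,6,c); added nodes 13, 14, 15, 16, 17, 18, 19; added edges (16,1,c); (16,13,c); (16,15,c); (17,5,c); (17,13,c); (17,14,c); (18,6,c); (18,14,c); (18,15,c); (19,13,c); (19,14,c); (19,15,c); result: nodes: 1:vx, 2:vx, 5:vx, 6:vx, 12:tri, 13:vx, 14:vx, 15:vx, 16:tri, 17:tri, 18:tri, 19:tri edges: (12,2,c); (12,5,c); (12,6,c); (16,1,c); (16,13,c); (16,15,c); (17,5,c); (17,13,c); (17,14,c); (18,6,c); (18,14,c); (18,15,c); (19,13,c); (19,14,c); (19,15,c)
step 2: rule r1; match: 0->12, 1->2, 2->5, 3->6; deleted nodes 12; deleted edges (12,2,c); (12,5,c); (12,6,c); added nodes 20, 21, 22, 23, 24, 25, 26; added edges (23,2,c); (23,20,c); (23,22,c); (24,5,c); (24,20,c); (24,21,c); (25,6,c); (25,21,c); (25,22,c); (26,20,c); (26,21,c); (26,22,c); result: nodes: 1:vx, 2:vx, 5:vx, 6:vx, 13:vx, 14:vx, 15:vx, 16:tri, 17:tri, 18:tri, 19:tri, 20:vx, 21:vx, 22:vx, 23:tri, 24:tri, 25:tri, 26:tri edges: (16,1,c); (16,13,c); (16,15,c); (17,5,c); (17,13,c); (17,14,c); (18,6,c); (18,14,c); (18,15,c); (19,13,c); (19,14,c); (19,15,c); (23,2,c); (23,20,c); (23,22,c); (24,5,c); (24,20,c); (24,21,c); (25,6,c); (25,21,c); (25,22,c); (26,20,c); (26,21,c); (26,22,c)
step 3: rule r1; match: 0->16, 1->1, 2->13, 3->15; deleted nodes 16; deleted edges (16,1,c); (16,13,c); (16,15,c); added nodes 27, 28, 29, 30, 31, 32, 33; added edges (30,1,c); (30,27,c); (30,29,c); (31,13,c); (31,27,c); (31,28,c); (32,15,c); (32,28,c); (32,29,c); (33,27,c); (33,28,c); (33,29,c); result: nodes: 1:vx, 2:vx, 5:vx, 6:vx, 13:vx, 14:vx, 15:vx, 17:tri, 18:tri, 19:tri, 20:vx, 21:vx, 22:vx, 23:tri, 24:tri, 25:tri, 26:tri, 27:vx, 28:vx, 29:vx, 30:tri, 31:tri, 32:tri, 33:tri edges: (17,5,c); (17,13,c); (17,14,c); (18,6,c); (18,14,c); (18,15,c); (19,13,c); (19,14,c); (19,15,c); (23,2,c); (23,20,c); (23,22,c); (24,5,c); (24,20,c); (24,21,c); (25,6,c); (25,21,c); (25,22,c); (26,20,c); (26,21,c); (26,22,c); (30,1,c); (30,27,c); (30,29,c); (31,13,c); (31,27,c); (31,28,c); (32,15,c); (32,28,c); (32,29,c); (33,27,c); (33,28,c); (33,29,c)
final:
nodes: 1:vx, 2:vx, 5:vx, 6:vx, 13:vx, 14:vx, 15:vx, 17:tri, 18:tri, 19:tri, 20:vx, 21:vx, 22:vx, 23:tri, 24:tri, 25:tri, 26:tri, 27:vx, 28:vx, 29:vx, 30:tri, 31:tri, 32:tri, 33:tri
edges: (17,5,c); (17,13,c); (17,14,c); (18,6,c); (18,14,c); (18,15,c); (19,13,c); (19,14,c); (19,15,c); (23,2,c); (23,20,c); (23,22,c); (24,5,c); (24,20,c); (24,21,c); (25,6,c); (25,21,c); (25,22,c); (26,20,c); (26,21,c); (26,22,c); (30,1,c); (30,27,c); (30,29,c); (31,13,c); (31,27,c); (31,28,c); (32,15,c); (32,28,c); (32,29,c); (33,27,c); (33,28,c); (33,29,c)


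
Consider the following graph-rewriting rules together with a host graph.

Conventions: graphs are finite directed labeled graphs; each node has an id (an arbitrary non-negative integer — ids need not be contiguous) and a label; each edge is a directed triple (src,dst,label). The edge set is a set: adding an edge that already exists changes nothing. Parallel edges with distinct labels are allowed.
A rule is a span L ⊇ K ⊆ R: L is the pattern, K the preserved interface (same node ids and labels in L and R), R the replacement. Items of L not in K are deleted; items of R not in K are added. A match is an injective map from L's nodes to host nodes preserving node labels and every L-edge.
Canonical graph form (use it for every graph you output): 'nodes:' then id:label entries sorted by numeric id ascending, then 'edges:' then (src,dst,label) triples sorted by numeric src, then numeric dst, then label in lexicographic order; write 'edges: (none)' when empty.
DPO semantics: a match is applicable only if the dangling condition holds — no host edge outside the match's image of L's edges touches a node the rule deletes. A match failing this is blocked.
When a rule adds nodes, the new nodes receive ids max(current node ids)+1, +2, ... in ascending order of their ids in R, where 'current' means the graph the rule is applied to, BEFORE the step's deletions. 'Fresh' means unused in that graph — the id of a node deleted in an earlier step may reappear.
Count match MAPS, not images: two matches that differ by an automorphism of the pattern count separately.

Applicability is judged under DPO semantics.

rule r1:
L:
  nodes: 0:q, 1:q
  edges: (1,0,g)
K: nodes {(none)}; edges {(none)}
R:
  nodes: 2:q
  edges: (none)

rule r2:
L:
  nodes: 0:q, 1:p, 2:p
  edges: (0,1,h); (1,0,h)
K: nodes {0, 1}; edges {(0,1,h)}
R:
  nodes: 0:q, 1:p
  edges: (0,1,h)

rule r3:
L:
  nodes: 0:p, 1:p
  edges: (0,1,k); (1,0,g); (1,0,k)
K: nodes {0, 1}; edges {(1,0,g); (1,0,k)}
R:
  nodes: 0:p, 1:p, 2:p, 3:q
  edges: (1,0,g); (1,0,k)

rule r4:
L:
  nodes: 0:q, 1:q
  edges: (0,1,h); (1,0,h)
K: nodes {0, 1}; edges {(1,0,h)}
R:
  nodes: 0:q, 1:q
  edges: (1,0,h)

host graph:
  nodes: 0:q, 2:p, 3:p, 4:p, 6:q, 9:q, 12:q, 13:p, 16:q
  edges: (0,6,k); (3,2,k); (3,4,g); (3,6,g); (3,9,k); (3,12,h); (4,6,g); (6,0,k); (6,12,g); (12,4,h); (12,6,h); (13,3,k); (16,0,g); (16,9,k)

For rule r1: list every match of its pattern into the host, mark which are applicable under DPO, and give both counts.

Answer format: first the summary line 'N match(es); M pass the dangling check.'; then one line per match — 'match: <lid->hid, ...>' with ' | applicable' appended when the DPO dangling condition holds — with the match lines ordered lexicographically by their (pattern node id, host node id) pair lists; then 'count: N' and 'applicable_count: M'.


2 match(es); 0 pass the dangling check.
match: 0->0, 1->16
match: 0->12, 1->6
count: 2
applicable_count: 0


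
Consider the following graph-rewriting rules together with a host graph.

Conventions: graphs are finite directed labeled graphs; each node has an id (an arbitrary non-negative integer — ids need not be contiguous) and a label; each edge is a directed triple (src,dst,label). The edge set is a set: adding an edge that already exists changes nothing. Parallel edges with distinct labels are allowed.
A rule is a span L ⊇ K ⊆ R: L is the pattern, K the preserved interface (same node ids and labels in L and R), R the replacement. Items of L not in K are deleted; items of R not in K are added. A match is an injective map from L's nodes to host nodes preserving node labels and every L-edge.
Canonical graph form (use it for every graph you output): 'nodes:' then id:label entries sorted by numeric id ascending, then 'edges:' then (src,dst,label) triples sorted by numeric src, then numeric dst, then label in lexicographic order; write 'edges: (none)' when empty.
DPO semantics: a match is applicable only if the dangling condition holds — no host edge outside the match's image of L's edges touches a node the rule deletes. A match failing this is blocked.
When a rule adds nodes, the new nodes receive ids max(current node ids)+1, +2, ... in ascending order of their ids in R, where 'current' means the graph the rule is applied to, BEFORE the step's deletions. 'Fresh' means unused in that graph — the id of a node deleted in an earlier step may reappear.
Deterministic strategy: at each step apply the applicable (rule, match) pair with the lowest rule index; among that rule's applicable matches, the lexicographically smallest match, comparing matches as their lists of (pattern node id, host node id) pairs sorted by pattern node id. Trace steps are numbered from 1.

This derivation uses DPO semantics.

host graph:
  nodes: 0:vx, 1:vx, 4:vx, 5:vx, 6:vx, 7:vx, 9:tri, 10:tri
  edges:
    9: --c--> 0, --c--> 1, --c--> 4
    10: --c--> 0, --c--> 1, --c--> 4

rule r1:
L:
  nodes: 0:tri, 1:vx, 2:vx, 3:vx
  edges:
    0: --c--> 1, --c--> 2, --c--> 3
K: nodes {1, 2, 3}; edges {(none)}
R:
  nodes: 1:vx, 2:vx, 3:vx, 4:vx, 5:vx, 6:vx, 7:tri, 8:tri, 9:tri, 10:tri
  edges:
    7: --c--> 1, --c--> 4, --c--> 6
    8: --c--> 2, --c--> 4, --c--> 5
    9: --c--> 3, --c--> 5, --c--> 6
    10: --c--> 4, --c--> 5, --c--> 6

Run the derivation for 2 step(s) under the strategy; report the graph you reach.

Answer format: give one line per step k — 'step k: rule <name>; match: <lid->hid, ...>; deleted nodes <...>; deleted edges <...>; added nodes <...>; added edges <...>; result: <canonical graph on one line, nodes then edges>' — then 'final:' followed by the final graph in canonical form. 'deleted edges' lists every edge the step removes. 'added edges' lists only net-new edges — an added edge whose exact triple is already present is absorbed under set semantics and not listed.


step 1: rule r1; match: 0->9, 1->0, 2->1, 3->4; deleted nodes 9; deleted edges (9,0,c); (9,1,c); (9,4,c); added nodes 11, 12, 13, 14, 15, 16, 17; added edges (14,0,c); (14,11,c); (14,13,c); (15,1,c); (15,11,c); (15,12,c); (16,4,c); (16,12,c); (16,13,c); (17,11,c); (17,12,c); (17,13,c); result: nodes: 0:vx, 1:vx, 4:vx, 5:vx, 6:vx, 7:vx, 10:tri, 11:vx, 12:vx, 13:vx, 14:tri, 15:tri, 16:tri, 17:tri edges: (10,0,c); (10,1,c); (10,4,c); (14,0,c); (14,11,c); (14,13,c); (15,1,c); (15,11,c); (15,12,c); (16,4,c); (16,12,c); (16,13,c); (17,11,c); (17,12,c); (17,13,c)
step 2: rule r1; match: 0->10, 1->0, 2->1, 3->4; deleted nodes 10; deleted edges (10,0,c); (10,1,c); (10,4,c); added nodes 18, 19, 20, 21, 22, 23, 24; added edges (21,0,c); (21,18,c); (21,20,c); (22,1,c); (22,18,c); (22,19,c); (23,4,c); (23,19,c); (23,20,c); (24,18,c); (24,19,c); (24,20,c); result: nodes: 0:vx, 1:vx, 4:vx, 5:vx, 6:vx, 7:vx, 11:vx, 12:vx, 13:vx, 14:tri, 15:tri, 16:tri, 17:tri, 18:vx, 19:vx, 20:vx, 21:tri, 22:tri, 23:tri, 24:tri edges: (14,0,c); (14,11,c); (14,13,c); (15,1,c); (15,11,c); (15,12,c); (16,4,c); (16,12,c); (16,13,c); (17,11,c); (17,12,c); (17,13,c); (21,0,c); (21,18,c); (21,20,c); (22,1,c); (22,18,c); (22,19,c); (23,4,c); (23,19,c); (23,20,c); (24,18,c); (24,19,c); (24,20,c)
final:
nodes: 0:vx, 1:vx, 4:vx, 5:vx, 6:vx, 7:vx, 11:vx, 12:vx, 13:vx, 14:tri, 15:tri, 16:tri, 17:tri, 18:vx, 19:vx, 20:vx, 21:tri, 22:tri, 23:tri, 24:tri
edges: (14,0,c); (14,11,c); (14,13,c); (15,1,c); (15,11,c); (15,12,c); (16,4,c); (16,12,c); (16,13,c); (17,11,c); (17,12,c); (17,13,c); (21,0,c); (21,18,c); (21,20,c); (22,1,c); (22,18,c); (22,19,c); (23,4,c); (23,19,c); (23,20,c); (24,18,c); (24,19,c); (24,20,c)


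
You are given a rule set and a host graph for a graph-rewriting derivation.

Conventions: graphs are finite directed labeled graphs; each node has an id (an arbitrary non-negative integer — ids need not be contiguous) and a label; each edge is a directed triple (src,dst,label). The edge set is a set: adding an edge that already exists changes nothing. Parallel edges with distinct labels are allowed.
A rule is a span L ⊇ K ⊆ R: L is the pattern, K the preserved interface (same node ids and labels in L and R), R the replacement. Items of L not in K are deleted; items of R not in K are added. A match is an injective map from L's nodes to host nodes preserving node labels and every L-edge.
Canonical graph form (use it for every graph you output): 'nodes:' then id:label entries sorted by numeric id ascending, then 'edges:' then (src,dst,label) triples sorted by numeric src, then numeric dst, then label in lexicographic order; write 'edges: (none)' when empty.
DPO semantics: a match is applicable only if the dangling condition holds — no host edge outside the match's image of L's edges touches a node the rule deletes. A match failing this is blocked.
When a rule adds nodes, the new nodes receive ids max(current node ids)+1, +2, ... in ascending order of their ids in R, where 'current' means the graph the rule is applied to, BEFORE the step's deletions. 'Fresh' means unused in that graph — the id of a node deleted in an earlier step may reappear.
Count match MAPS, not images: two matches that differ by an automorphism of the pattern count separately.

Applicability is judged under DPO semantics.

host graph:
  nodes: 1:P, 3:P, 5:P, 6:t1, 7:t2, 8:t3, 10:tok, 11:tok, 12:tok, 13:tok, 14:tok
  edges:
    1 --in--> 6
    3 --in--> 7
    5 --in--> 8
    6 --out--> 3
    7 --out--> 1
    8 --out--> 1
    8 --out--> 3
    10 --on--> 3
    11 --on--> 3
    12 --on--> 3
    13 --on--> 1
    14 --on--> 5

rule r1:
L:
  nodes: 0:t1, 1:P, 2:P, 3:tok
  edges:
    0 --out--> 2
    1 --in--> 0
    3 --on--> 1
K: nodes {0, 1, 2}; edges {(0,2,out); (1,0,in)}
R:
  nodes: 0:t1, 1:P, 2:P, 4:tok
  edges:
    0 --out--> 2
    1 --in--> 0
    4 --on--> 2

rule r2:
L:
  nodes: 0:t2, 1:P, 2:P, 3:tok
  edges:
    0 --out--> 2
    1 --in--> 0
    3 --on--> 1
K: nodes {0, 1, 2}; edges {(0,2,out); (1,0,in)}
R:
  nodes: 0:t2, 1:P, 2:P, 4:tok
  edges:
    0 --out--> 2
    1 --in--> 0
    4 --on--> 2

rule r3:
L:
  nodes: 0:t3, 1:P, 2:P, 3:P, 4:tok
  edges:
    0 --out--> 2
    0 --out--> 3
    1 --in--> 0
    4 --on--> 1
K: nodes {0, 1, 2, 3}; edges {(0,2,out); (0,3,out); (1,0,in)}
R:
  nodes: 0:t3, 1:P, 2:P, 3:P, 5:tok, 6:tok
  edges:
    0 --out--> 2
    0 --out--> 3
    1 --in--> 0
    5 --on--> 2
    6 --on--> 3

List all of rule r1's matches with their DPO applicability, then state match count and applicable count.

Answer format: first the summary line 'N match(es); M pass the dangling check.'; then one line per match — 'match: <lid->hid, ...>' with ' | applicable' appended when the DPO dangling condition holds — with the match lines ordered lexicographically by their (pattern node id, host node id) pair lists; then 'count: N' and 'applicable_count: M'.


1 match(es); 1 pass the dangling check.
match: 0->6, 1->1, 2->3, 3->13 | applicable
count: 1
applicable_count: 1


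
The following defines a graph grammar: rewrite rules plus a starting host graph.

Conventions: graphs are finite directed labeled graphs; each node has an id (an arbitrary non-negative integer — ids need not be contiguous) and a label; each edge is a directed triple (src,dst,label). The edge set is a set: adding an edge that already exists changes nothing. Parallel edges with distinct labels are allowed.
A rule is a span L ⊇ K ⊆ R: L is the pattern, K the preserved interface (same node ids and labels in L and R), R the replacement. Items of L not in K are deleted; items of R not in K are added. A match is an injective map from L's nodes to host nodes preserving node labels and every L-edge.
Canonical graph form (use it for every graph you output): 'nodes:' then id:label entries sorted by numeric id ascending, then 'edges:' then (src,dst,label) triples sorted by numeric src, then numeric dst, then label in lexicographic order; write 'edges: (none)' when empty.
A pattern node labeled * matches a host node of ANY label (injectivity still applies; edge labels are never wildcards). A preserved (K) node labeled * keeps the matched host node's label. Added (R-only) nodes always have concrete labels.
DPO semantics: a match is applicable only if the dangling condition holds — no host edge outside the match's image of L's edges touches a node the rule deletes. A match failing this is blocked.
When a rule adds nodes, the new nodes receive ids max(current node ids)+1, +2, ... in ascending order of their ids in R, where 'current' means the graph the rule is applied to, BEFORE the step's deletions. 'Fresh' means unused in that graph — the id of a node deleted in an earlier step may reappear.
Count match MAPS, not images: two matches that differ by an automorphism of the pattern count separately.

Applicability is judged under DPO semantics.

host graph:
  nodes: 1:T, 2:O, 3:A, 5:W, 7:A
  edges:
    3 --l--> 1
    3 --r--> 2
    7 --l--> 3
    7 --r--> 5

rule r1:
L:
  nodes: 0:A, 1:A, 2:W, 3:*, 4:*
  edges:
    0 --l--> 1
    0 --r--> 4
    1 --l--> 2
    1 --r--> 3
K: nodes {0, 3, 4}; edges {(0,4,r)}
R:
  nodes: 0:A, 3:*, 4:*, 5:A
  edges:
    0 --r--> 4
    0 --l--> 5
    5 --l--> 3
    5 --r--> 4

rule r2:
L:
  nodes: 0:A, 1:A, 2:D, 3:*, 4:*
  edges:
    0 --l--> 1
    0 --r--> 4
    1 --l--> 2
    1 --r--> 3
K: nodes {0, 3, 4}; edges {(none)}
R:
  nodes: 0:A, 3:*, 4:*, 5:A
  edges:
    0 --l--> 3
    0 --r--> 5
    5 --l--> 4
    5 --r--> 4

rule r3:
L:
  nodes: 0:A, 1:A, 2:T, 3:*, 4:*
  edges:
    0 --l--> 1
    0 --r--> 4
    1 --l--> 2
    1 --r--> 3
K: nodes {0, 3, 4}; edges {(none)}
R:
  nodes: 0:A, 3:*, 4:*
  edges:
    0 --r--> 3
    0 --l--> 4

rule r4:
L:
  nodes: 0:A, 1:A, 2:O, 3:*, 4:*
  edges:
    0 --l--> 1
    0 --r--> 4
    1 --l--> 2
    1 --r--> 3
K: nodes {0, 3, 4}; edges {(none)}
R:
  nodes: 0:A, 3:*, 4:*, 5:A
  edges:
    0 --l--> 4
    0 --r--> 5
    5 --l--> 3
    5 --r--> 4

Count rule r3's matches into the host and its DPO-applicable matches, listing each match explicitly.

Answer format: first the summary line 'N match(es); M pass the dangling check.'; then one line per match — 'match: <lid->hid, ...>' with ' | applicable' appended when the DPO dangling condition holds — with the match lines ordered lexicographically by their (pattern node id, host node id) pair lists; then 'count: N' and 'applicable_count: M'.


1 match(es); 1 pass the dangling check.
match: 0->7, 1->3, 2->1, 3->2, 4->5 | applicable
count: 1
applicable_count: 1


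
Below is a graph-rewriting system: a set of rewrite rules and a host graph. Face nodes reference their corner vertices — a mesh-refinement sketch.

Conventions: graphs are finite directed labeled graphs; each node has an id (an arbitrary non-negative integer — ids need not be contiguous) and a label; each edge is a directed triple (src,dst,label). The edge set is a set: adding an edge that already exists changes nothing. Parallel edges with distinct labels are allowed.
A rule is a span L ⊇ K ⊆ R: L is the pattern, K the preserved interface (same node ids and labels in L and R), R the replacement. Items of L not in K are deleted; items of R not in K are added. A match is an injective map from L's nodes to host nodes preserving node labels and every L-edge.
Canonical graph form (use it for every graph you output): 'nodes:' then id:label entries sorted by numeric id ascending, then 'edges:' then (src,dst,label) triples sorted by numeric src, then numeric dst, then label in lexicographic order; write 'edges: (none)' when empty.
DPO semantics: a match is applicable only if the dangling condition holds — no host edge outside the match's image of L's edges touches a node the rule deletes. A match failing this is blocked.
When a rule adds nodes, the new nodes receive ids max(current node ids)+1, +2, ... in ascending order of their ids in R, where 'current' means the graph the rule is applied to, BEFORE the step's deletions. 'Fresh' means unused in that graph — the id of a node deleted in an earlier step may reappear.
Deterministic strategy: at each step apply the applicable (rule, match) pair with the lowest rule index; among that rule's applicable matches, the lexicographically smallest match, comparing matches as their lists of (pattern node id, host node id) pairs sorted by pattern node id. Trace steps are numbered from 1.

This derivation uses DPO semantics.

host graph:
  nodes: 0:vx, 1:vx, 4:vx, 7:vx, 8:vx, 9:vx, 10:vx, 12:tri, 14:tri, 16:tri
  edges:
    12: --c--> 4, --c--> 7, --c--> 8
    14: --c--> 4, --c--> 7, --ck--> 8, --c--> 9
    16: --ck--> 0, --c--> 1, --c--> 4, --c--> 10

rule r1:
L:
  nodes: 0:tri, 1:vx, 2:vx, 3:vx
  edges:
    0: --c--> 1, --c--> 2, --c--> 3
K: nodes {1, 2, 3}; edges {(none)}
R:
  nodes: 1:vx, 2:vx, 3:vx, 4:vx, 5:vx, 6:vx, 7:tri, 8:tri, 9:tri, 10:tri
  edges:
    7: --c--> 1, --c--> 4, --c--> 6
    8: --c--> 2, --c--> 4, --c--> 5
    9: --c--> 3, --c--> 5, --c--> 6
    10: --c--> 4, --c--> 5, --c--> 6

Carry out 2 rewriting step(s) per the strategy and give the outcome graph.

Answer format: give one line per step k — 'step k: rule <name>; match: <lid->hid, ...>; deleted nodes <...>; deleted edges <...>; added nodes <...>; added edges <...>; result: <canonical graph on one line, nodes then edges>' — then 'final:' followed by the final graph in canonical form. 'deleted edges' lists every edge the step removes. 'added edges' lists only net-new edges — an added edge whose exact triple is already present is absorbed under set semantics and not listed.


step 1: rule r1; match: 0->12, 1->4, 2->7, 3->8; deleted nodes 12; deleted edges (12,4,c); (12,7,c); (12,8,c); added nodes 17, 18, 19, 20, 21, 22, 23; added edges (20,4,c); (20,17,c); (20,19,c); (21,7,c); (21,17,c); (21,18,c); (22,8,c); (22,18,c); (22,19,c); (23,17,c); (23,18,c); (23,19,c); result: nodes: 0:vx, 1:vx, 4:vx, 7:vx, 8:vx, 9:vx, 10:vx, 14:tri, 16:tri, 17:vx, 18:vx, 19:vx, 20:tri, 21:tri, 22:tri, 23:tri edges: (14,4,c); (14,7,c); (14,8,ck); (14,9,c); (16,0,ck); (16,1,c); (16,4,c); (16,10,c); (20,4,c); (20,17,c); (20,19,c); (21,7,c); (21,17,c); (21,18,c); (22,8,c); (22,18,c); (22,19,c); (23,17,c); (23,18,c); (23,19,c)
step 2: rule r1; match: 0->20, 1->4, 2->17, 3->19; deleted nodes 20; deleted edges (20,4,c); (20,17,c); (20,19,c); added nodes 24, 25, 26, 27, 28, 29, 30; added edges (27,4,c); (27,24,c); (27,26,c); (28,17,c); (28,24,c); (28,25,c); (29,19,c); (29,25,c); (29,26,c); (30,24,c); (30,25,c); (30,26,c); result: nodes: 0:vx, 1:vx, 4:vx, 7:vx, 8:vx, 9:vx, 10:vx, 14:tri, 16:tri, 17:vx, 18:vx, 19:vx, 21:tri, 22:tri, 23:tri, 24:vx, 25:vx, 26:vx, 27:tri, 28:tri, 29:tri, 30:tri edges: (14,4,c); (14,7,c); (14,8,ck); (14,9,c); (16,0,ck); (16,1,c); (16,4,c); (16,10,c); (21,7,c); (21,17,c); (21,18,c); (22,8,c); (22,18,c); (22,19,c); (23,17,c); (23,18,c); (23,19,c); (27,4,c); (27,24,c); (27,26,c); (28,17,c); (28,24,c); (28,25,c); (29,19,c); (29,25,c); (29,26,c); (30,24,c); (30,25,c); (30,26,c)
final:
nodes: 0:vx, 1:vx, 4:vx, 7:vx, 8:vx, 9:vx, 10:vx, 14:tri, 16:tri, 17:vx, 18:vx, 19:vx, 21:tri, 22:tri, 23:tri, 24:vx, 25:vx, 26:vx, 27:tri, 28:tri, 29:tri, 30:tri
edges: (14,4,c); (14,7,c); (14,8,ck); (14,9,c); (16,0,ck); (16,1,c); (16,4,c); (16,10,c); (21,7,c); (21,17,c); (21,18,c); (22,8,c); (22,18,c); (22,19,c); (23,17,c); (23,18,c); (23,19,c); (27,4,c); (27,24,c); (27,26,c); (28,17,c); (28,24,c); (28,25,c); (29,19,c); (29,25,c); (29,26,c); (30,24,c); (30,25,c); (30,26,c)


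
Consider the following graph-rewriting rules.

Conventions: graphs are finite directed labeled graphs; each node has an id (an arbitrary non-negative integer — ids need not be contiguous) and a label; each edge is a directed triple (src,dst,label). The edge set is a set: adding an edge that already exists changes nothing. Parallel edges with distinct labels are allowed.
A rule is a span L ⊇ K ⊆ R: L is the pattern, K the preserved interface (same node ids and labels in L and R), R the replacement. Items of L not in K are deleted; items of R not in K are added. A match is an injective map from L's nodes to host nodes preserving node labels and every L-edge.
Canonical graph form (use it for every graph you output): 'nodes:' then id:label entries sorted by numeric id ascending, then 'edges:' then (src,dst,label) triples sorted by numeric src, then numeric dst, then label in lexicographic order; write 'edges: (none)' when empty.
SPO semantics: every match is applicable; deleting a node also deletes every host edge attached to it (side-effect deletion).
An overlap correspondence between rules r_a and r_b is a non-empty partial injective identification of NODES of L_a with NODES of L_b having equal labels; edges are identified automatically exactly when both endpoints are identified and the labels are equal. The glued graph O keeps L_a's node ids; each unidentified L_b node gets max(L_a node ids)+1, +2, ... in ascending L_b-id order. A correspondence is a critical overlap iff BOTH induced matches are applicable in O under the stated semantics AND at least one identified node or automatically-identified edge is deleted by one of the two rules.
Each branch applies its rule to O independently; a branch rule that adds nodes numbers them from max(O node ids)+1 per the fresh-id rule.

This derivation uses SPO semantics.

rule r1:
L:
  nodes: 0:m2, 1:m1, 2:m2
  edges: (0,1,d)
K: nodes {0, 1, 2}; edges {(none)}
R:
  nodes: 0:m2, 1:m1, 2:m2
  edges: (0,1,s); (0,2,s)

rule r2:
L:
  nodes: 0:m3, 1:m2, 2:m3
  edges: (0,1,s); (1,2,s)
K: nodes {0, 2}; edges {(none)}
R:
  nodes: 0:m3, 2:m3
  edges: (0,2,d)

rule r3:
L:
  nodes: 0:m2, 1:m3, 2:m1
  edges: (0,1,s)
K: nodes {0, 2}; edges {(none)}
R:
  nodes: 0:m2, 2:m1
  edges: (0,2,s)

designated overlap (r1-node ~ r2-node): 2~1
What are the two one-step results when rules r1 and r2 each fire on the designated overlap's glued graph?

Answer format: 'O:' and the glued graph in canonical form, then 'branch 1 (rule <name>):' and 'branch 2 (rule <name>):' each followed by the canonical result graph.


O:
nodes: 0:m2, 1:m1, 2:m2, 3:m3, 4:m3
edges: (0,1,d); (2,4,s); (3,2,s)
branch 1 (rule r1):
nodes: 0:m2, 1:m1, 2:m2, 3:m3, 4:m3
edges: (0,1,s); (0,2,s); (2,4,s); (3,2,s)
branch 2 (rule r2):
nodes: 0:m2, 1:m1, 3:m3, 4:m3
edges: (0,1,d); (3,4,d)


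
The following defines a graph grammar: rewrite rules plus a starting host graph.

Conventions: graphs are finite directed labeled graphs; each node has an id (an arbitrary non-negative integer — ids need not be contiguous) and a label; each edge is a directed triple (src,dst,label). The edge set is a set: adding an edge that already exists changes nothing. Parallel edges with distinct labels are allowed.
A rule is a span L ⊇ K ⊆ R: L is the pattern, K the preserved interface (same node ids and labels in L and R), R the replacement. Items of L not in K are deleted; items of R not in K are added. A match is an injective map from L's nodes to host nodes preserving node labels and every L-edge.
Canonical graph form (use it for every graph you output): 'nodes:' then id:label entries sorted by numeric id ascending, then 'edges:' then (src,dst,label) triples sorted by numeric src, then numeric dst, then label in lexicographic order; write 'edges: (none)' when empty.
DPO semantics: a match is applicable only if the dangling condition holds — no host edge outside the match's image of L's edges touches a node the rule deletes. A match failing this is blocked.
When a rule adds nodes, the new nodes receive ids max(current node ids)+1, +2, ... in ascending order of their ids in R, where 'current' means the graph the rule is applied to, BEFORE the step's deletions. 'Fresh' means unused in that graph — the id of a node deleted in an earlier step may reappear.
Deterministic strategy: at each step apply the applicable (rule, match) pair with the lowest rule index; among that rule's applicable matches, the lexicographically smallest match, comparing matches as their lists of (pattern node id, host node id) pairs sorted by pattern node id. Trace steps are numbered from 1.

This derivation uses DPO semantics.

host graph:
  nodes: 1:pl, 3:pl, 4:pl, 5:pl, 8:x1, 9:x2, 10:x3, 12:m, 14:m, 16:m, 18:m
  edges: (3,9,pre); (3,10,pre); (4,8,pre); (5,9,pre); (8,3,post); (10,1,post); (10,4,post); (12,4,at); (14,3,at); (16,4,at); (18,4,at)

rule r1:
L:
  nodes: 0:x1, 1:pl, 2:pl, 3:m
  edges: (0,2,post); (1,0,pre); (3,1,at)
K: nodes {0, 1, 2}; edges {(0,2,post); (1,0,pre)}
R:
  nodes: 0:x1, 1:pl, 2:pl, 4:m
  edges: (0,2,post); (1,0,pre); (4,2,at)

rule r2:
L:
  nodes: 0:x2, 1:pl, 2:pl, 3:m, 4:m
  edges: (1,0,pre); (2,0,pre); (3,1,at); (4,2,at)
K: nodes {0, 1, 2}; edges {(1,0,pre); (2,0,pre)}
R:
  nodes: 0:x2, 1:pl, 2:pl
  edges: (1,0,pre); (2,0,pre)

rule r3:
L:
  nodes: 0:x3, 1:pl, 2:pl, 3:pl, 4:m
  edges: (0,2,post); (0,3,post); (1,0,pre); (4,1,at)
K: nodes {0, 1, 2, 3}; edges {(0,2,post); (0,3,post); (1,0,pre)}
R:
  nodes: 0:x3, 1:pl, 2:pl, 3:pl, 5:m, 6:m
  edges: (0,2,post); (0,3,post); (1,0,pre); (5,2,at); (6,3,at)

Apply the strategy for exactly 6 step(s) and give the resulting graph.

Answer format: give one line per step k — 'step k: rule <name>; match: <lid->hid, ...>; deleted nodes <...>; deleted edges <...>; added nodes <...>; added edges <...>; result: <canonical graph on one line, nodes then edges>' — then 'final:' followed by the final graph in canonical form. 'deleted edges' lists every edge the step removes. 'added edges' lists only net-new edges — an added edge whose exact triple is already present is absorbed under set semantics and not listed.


step 1: rule r1; match: 0->8, 1->4, 2->3, 3->12; deleted nodes 12; deleted edges (12,4,at); added nodes 19; added edges (19,3,at); result: nodes: 1:pl, 3:pl, 4:pl, 5:pl, 8:x1, 9:x2, 10:x3, 14:m, 16:m, 18:m, 19:m edges: (3,9,pre); (3,10,pre); (4,8,pre); (5,9,pre); (8,3,post); (10,1,post); (10,4,post); (14,3,at); (16,4,at); (18,4,at); (19,3,at)
step 2: rule r1; match: 0->8, 1->4, 2->3, 3->16; deleted nodes 16; deleted edges (16,4,at); added nodes 20; added edges (20,3,at); result: nodes: 1:pl, 3:pl, 4:pl, 5:pl, 8:x1, 9:x2, 10:x3, 14:m, 18:m, 19:m, 20:m edges: (3,9,pre); (3,10,pre); (4,8,pre); (5,9,pre); (8,3,post); (10,1,post); (10,4,post); (14,3,at); (18,4,at); (19,3,at); (20,3,at)
step 3: rule r1; match: 0->8, 1->4, 2->3, 3->18; deleted nodes 18; deleted edges (18,4,at); added nodes 21; added edges (21,3,at); result: nodes: 1:pl, 3:pl, 4:pl, 5:pl, 8:x1, 9:x2, 10:x3, 14:m, 19:m, 20:m, 21:m edges: (3,9,pre); (3,10,pre); (4,8,pre); (5,9,pre); (8,3,post); (10,1,post); (10,4,post); (14,3,at); (19,3,at); (20,3,at); (21,3,at)
step 4: rule r3; match: 0->10, 1->3, 2->1, 3->4, 4->14; deleted nodes 14; deleted edges (14,3,at); added nodes 22, 23; added edges (22,1,at); (23,4,at); result: nodes: 1:pl, 3:pl, 4:pl, 5:pl, 8:x1, 9:x2, 10:x3, 19:m, 20:m, 21:m, 22:m, 23:m edges: (3,9,pre); (3,10,pre); (4,8,pre); (5,9,pre); (8,3,post); (10,1,post); (10,4,post); (19,3,at); (20,3,at); (21,3,at); (22,1,at); (23,4,at)
step 5: rule r1; match: 0->8, 1->4, 2->3, 3->23; deleted nodes 23; deleted edges (23,4,at); added nodes 24; added edges (24,3,at); result: nodes: 1:pl, 3:pl, 4:pl, 5:pl, 8:x1, 9:x2, 10:x3, 19:m, 20:m, 21:m, 22:m, 24:m edges: (3,9,pre); (3,10,pre); (4,8,pre); (5,9,pre); (8,3,post); (10,1,post); (10,4,post); (19,3,at); (20,3,at); (21,3,at); (22,1,at); (24,3,at)
step 6: rule r3; match: 0->10, 1->3, 2->1, 3->4, 4->19; deleted nodes 19; deleted edges (19,3,at); added nodes 25, 26; added edges (25,1,at); (26,4,at); result: nodes: 1:pl, 3:pl, 4:pl, 5:pl, 8:x1, 9:x2, 10:x3, 20:m, 21:m, 22:m, 24:m, 25:m, 26:m edges: (3,9,pre); (3,10,pre); (4,8,pre); (5,9,pre); (8,3,post); (10,1,post); (10,4,post); (20,3,at); (21,3,at); (22,1,at); (24,3,at); (25,1,at); (26,4,at)
final:
nodes: 1:pl, 3:pl, 4:pl, 5:pl, 8:x1, 9:x2, 10:x3, 20:m, 21:m, 22:m, 24:m, 25:m, 26:m
edges: (3,9,pre); (3,10,pre); (4,8,pre); (5,9,pre); (8,3,post); (10,1,post); (10,4,post); (20,3,at); (21,3,at); (22,1,at); (24,3,at); (25,1,at); (26,4,at)
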